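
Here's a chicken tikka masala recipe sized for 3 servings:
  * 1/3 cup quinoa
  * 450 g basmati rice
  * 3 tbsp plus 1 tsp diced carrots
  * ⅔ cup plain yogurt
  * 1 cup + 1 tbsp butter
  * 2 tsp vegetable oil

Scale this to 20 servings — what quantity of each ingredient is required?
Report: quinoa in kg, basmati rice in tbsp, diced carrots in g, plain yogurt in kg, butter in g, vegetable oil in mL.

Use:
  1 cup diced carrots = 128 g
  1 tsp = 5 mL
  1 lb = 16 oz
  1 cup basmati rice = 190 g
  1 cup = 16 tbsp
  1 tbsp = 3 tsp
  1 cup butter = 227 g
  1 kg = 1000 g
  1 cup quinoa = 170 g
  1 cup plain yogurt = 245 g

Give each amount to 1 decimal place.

Scaling factor: 20/3.
quinoa: 1/3 cup × 20/3 × 170 g/cup ÷ 1000 g/kg ≈ 0.4 kg
basmati rice: 450 g × 20/3 ÷ 190 g/cup × 16 tbsp/cup ≈ 252.6 tbsp
diced carrots: (3 tbsp + 1 tsp = 10/3 tbsp) × 20/3 ÷ 16 tbsp/cup × 128 g/cup ≈ 177.8 g
plain yogurt: 2/3 cup × 20/3 × 245 g/cup ÷ 1000 g/kg ≈ 1.1 kg
butter: (1 cup + 1 tbsp = 1.0625 cup) × 20/3 × 227 g/cup ≈ 1607.9 g
vegetable oil: 2 tsp × 20/3 × 5 mL/tsp ≈ 66.7 mL

quinoa: 0.4 kg; basmati rice: 252.6 tbsp; diced carrots: 177.8 g; plain yogurt: 1.1 kg; butter: 1607.9 g; vegetable oil: 66.7 mL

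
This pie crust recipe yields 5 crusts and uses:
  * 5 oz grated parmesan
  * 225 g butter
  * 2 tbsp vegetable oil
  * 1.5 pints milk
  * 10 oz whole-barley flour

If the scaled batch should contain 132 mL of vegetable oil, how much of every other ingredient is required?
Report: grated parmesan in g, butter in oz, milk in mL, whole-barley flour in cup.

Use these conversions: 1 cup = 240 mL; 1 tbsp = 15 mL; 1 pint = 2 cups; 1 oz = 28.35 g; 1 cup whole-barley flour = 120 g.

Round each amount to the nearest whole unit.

The original recipe has 30 mL of vegetable oil, so the scaling factor is 132 ÷ 30 = 22/5 = 4.4.
grated parmesan: 5 oz × 22/5 × 28.35 g/oz ≈ 624 g
butter: 225 g × 22/5 ÷ 28.35 g/oz ≈ 35 oz
milk: 1.5 pint × 22/5 × 2 cup/pint × 240 mL/cup = 3168 mL
whole-barley flour: 10 oz × 22/5 × 28.35 g/oz ÷ 120 g/cup ≈ 10 cup

grated parmesan: 624 g; butter: 35 oz; milk: 3168 mL; whole-barley flour: 10 cup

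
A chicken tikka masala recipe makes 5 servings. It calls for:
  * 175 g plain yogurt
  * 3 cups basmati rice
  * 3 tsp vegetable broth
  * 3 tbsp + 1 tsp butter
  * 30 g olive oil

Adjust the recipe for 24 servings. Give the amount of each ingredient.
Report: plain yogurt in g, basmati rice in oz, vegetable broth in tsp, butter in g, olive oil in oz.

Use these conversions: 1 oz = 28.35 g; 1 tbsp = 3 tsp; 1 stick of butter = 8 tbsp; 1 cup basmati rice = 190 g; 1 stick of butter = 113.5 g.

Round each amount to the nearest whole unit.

Scaling factor: 24/5 = 4.8.
plain yogurt: 175 g × 24/5 = 840 g
basmati rice: 3 cup × 24/5 × 190 g/cup ÷ 28.35 g/oz ≈ 97 oz
vegetable broth: 3 tsp × 24/5 ≈ 14 tsp
butter: (3 tbsp + 1 tsp = 10/3 tbsp) × 24/5 ÷ 8 tbsp/stick × 113.5 g/stick = 227 g
olive oil: 30 g × 24/5 ÷ 28.35 g/oz ≈ 5 oz

plain yogurt: 840 g; basmati rice: 97 oz; vegetable broth: 14 tsp; butter: 227 g; olive oil: 5 oz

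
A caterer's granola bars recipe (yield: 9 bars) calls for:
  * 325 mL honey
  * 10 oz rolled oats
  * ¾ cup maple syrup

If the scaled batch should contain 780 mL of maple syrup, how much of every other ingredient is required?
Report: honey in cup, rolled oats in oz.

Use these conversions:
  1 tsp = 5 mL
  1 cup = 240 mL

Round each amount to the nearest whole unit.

honey: 6 cup; rolled oats: 43 oz

The original recipe has 180 mL of maple syrup, so the scaling factor is 780 ÷ 180 = 13/3.
honey: 325 mL × 13/3 ÷ 240 mL/cup ≈ 6 cup
rolled oats: 10 oz × 13/3 ≈ 43 oz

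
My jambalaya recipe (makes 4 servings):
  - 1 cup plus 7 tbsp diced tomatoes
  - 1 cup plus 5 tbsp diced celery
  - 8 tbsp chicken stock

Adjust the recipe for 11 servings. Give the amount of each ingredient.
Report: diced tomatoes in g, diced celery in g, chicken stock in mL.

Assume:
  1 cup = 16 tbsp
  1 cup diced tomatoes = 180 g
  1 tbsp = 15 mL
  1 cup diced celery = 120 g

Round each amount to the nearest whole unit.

Scaling factor: 11/4 = 2.75.
diced tomatoes: (1 cup + 7 tbsp = 1.4375 cup) × 11/4 × 180 g/cup ≈ 712 g
diced celery: (1 cup + 5 tbsp = 1.3125 cup) × 11/4 × 120 g/cup ≈ 433 g
chicken stock: 8 tbsp × 11/4 × 15 mL/tbsp = 330 mL

diced tomatoes: 712 g; diced celery: 433 g; chicken stock: 330 mL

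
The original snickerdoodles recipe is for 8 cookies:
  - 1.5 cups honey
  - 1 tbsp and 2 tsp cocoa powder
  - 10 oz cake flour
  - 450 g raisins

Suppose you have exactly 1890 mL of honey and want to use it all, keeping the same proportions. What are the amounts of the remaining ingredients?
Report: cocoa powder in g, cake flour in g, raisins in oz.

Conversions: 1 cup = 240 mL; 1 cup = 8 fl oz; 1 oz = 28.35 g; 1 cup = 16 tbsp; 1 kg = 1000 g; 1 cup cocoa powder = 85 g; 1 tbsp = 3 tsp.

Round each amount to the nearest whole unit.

The original recipe has 360 mL of honey, so the scaling factor is 1890 ÷ 360 = 21/4 = 5.25.
cocoa powder: (1 tbsp + 2 tsp = 5/3 tbsp) × 21/4 ÷ 16 tbsp/cup × 85 g/cup ≈ 46 g
cake flour: 10 oz × 21/4 × 28.35 g/oz ≈ 1488 g
raisins: 450 g × 21/4 ÷ 28.35 g/oz ≈ 83 oz

cocoa powder: 46 g; cake flour: 1488 g; raisins: 83 oz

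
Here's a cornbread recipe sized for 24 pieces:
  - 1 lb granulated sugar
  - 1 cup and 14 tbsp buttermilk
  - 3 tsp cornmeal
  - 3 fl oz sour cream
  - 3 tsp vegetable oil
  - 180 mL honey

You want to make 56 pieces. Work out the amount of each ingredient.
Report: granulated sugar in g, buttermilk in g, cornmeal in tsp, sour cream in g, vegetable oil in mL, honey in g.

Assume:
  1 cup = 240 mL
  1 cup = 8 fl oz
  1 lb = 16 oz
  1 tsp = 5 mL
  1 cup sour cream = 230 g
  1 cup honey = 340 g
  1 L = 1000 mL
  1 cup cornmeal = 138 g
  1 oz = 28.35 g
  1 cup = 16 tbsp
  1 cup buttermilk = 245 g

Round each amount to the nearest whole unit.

Scaling factor: 56/24 = 7/3.
granulated sugar: 1 lb × 7/3 × 16 oz/lb × 28.35 g/oz ≈ 1058 g
buttermilk: (1 cup + 14 tbsp = 1.875 cup) × 7/3 × 245 g/cup ≈ 1072 g
cornmeal: 3 tsp × 7/3 = 7 tsp
sour cream: 3 fl oz × 7/3 ÷ 8 fl oz/cup × 230 g/cup ≈ 201 g
vegetable oil: 3 tsp × 7/3 × 5 mL/tsp = 35 mL
honey: 180 mL × 7/3 ÷ 240 mL/cup × 340 g/cup = 595 g

granulated sugar: 1058 g; buttermilk: 1072 g; cornmeal: 7 tsp; sour cream: 201 g; vegetable oil: 35 mL; honey: 595 g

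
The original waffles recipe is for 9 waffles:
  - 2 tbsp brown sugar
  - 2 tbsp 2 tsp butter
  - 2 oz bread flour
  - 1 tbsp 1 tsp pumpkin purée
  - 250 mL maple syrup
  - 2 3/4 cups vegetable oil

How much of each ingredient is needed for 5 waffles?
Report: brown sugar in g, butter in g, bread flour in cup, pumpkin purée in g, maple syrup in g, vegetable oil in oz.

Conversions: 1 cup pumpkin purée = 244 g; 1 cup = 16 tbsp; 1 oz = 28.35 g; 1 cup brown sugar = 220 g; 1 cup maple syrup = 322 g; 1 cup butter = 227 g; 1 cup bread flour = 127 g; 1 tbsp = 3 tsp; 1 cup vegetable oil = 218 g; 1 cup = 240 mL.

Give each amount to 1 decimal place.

Scaling factor: 5/9.
brown sugar: 2 tbsp × 5/9 ÷ 16 tbsp/cup × 220 g/cup ≈ 15.3 g
butter: (2 tbsp + 2 tsp = 8/3 tbsp) × 5/9 ÷ 16 tbsp/cup × 227 g/cup ≈ 21.0 g
bread flour: 2 oz × 5/9 × 28.35 g/oz ÷ 127 g/cup ≈ 0.2 cup
pumpkin purée: (1 tbsp + 1 tsp = 4/3 tbsp) × 5/9 ÷ 16 tbsp/cup × 244 g/cup ≈ 11.3 g
maple syrup: 250 mL × 5/9 ÷ 240 mL/cup × 322 g/cup ≈ 186.3 g
vegetable oil: 2.75 cup × 5/9 × 218 g/cup ÷ 28.35 g/oz ≈ 11.7 oz

brown sugar: 15.3 g; butter: 21.0 g; bread flour: 0.2 cup; pumpkin purée: 11.3 g; maple syrup: 186.3 g; vegetable oil: 11.7 oz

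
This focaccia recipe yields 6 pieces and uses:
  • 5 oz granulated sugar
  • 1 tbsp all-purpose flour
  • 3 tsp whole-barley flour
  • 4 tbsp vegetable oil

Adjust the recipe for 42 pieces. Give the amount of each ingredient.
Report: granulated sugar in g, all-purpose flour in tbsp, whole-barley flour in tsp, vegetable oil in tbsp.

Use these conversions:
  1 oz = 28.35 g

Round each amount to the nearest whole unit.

granulated sugar: 992 g; all-purpose flour: 7 tbsp; whole-barley flour: 21 tsp; vegetable oil: 28 tbsp

Scaling factor: 42/6 = 7.
granulated sugar: 5 oz × 7 × 28.35 g/oz ≈ 992 g
all-purpose flour: 1 tbsp × 7 = 7 tbsp
whole-barley flour: 3 tsp × 7 = 21 tsp
vegetable oil: 4 tbsp × 7 = 28 tbsp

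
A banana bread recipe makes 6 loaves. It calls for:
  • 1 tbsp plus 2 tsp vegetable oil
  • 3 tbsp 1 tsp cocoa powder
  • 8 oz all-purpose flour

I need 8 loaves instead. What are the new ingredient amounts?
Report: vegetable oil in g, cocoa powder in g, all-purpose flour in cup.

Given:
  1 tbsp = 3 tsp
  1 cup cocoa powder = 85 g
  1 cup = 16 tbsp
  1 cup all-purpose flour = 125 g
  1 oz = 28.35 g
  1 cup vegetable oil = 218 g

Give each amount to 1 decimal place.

vegetable oil: 30.3 g; cocoa powder: 23.6 g; all-purpose flour: 2.4 cup

Scaling factor: 8/6 = 4/3.
vegetable oil: (1 tbsp + 2 tsp = 5/3 tbsp) × 4/3 ÷ 16 tbsp/cup × 218 g/cup ≈ 30.3 g
cocoa powder: (3 tbsp + 1 tsp = 10/3 tbsp) × 4/3 ÷ 16 tbsp/cup × 85 g/cup ≈ 23.6 g
all-purpose flour: 8 oz × 4/3 × 28.35 g/oz ÷ 125 g/cup ≈ 2.4 cup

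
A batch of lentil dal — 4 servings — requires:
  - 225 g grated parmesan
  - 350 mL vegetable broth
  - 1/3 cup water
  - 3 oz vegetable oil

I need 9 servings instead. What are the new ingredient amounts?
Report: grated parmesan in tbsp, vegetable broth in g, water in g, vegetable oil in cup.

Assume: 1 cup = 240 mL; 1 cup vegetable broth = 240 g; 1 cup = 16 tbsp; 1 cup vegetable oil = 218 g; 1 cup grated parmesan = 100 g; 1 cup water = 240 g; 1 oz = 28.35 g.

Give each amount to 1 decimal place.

grated parmesan: 81.0 tbsp; vegetable broth: 787.5 g; water: 180.0 g; vegetable oil: 0.9 cup

Scaling factor: 9/4 = 2.25.
grated parmesan: 225 g × 9/4 ÷ 100 g/cup × 16 tbsp/cup = 81.0 tbsp
vegetable broth: 350 mL × 9/4 ÷ 240 mL/cup × 240 g/cup = 787.5 g
water: 1/3 cup × 9/4 × 240 g/cup = 180.0 g
vegetable oil: 3 oz × 9/4 × 28.35 g/oz ÷ 218 g/cup ≈ 0.9 cup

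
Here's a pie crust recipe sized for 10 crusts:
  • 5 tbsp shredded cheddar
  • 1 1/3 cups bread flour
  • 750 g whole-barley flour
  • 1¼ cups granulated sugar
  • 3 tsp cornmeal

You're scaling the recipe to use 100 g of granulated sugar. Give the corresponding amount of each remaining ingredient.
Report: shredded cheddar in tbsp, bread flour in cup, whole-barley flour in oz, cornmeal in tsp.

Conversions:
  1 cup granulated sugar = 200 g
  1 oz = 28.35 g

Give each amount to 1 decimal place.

shredded cheddar: 2.0 tbsp; bread flour: 0.5 cup; whole-barley flour: 10.6 oz; cornmeal: 1.2 tsp

The original recipe has 250 g of granulated sugar, so the scaling factor is 100 ÷ 250 = 2/5 = 0.4.
shredded cheddar: 5 tbsp × 2/5 = 2.0 tbsp
bread flour: 4/3 cup × 2/5 ≈ 0.5 cup
whole-barley flour: 750 g × 2/5 ÷ 28.35 g/oz ≈ 10.6 oz
cornmeal: 3 tsp × 2/5 = 1.2 tsp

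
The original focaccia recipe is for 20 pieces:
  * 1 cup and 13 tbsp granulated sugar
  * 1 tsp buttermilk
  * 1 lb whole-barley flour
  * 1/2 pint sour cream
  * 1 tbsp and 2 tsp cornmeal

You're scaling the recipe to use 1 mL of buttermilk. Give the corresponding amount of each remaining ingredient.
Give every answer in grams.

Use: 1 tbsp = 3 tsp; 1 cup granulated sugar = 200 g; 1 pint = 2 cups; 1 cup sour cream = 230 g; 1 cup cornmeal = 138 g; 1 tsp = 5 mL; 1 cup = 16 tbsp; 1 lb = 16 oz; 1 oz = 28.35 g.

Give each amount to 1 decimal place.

granulated sugar: 72.5 g; whole-barley flour: 90.7 g; sour cream: 46.0 g; cornmeal: 2.9 g

The original recipe has 5 mL of buttermilk, so the scaling factor is 1 ÷ 5 = 1/5 = 0.2.
granulated sugar: (1 cup + 13 tbsp = 1.8125 cup) × 1/5 × 200 g/cup = 72.5 g
whole-barley flour: 1 lb × 1/5 × 16 oz/lb × 28.35 g/oz ≈ 90.7 g
sour cream: 0.5 pint × 1/5 × 2 cup/pint × 230 g/cup = 46.0 g
cornmeal: (1 tbsp + 2 tsp = 5/3 tbsp) × 1/5 ÷ 16 tbsp/cup × 138 g/cup ≈ 2.9 g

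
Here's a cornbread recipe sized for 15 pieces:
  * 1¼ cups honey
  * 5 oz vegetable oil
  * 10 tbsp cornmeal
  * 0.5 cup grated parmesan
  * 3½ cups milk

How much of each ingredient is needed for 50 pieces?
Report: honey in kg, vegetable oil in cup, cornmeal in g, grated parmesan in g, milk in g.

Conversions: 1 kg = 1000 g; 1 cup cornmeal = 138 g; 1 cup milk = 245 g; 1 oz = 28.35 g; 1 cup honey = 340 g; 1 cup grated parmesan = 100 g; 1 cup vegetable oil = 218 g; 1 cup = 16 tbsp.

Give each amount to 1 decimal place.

Scaling factor: 50/15 = 10/3.
honey: 1.25 cup × 10/3 × 340 g/cup ÷ 1000 g/kg ≈ 1.4 kg
vegetable oil: 5 oz × 10/3 × 28.35 g/oz ÷ 218 g/cup ≈ 2.2 cup
cornmeal: 10 tbsp × 10/3 ÷ 16 tbsp/cup × 138 g/cup = 287.5 g
grated parmesan: 0.5 cup × 10/3 × 100 g/cup ≈ 166.7 g
milk: 3.5 cup × 10/3 × 245 g/cup ≈ 2858.3 g

honey: 1.4 kg; vegetable oil: 2.2 cup; cornmeal: 287.5 g; grated parmesan: 166.7 g; milk: 2858.3 g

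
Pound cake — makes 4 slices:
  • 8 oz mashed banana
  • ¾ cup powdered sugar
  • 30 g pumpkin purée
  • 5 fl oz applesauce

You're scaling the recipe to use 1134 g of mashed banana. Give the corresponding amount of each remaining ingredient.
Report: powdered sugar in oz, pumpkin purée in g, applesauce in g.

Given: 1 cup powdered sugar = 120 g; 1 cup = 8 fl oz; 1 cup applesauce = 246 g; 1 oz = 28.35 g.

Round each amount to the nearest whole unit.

The original recipe has 226.8 g of mashed banana, so the scaling factor is 1134 ÷ 226.8 = 5.
powdered sugar: 0.75 cup × 5 × 120 g/cup ÷ 28.35 g/oz ≈ 16 oz
pumpkin purée: 30 g × 5 = 150 g
applesauce: 5 fl oz × 5 ÷ 8 fl oz/cup × 246 g/cup ≈ 769 g

powdered sugar: 16 oz; pumpkin purée: 150 g; applesauce: 769 g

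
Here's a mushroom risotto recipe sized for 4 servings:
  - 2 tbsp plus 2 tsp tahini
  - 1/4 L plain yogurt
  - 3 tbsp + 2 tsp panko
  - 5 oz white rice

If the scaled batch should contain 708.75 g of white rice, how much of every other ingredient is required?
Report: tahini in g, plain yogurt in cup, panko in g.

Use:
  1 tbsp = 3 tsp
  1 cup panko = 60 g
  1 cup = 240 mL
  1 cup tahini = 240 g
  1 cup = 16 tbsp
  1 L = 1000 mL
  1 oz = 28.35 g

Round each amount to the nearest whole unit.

tahini: 200 g; plain yogurt: 5 cup; panko: 69 g

The original recipe has 141.75 g of white rice, so the scaling factor is 708.75 ÷ 141.75 = 5.
tahini: (2 tbsp + 2 tsp = 8/3 tbsp) × 5 ÷ 16 tbsp/cup × 240 g/cup = 200 g
plain yogurt: 0.25 L × 5 × 1000 mL/L ÷ 240 mL/cup ≈ 5 cup
panko: (3 tbsp + 2 tsp = 11/3 tbsp) × 5 ÷ 16 tbsp/cup × 60 g/cup ≈ 69 g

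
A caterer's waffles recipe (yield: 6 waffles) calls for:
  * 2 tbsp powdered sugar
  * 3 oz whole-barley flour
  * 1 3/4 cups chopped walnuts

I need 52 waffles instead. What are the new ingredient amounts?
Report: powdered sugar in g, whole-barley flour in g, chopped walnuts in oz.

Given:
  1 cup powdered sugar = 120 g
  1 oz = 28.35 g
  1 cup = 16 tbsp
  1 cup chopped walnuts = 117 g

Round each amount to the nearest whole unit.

powdered sugar: 130 g; whole-barley flour: 737 g; chopped walnuts: 63 oz

Scaling factor: 52/6 = 26/3.
powdered sugar: 2 tbsp × 26/3 ÷ 16 tbsp/cup × 120 g/cup = 130 g
whole-barley flour: 3 oz × 26/3 × 28.35 g/oz ≈ 737 g
chopped walnuts: 1.75 cup × 26/3 × 117 g/cup ÷ 28.35 g/oz ≈ 63 oz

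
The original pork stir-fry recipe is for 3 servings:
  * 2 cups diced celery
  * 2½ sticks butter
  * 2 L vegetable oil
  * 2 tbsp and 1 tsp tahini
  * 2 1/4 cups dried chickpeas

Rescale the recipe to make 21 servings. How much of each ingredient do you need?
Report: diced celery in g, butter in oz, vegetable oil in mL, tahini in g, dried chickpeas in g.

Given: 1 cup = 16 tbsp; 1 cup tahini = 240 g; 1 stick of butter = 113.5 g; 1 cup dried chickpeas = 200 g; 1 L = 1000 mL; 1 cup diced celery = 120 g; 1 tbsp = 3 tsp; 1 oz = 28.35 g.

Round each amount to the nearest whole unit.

Scaling factor: 21/3 = 7.
diced celery: 2 cup × 7 × 120 g/cup = 1680 g
butter: 2.5 stick × 7 × 113.5 g/stick ÷ 28.35 g/oz ≈ 70 oz
vegetable oil: 2 L × 7 × 1000 mL/L = 14000 mL
tahini: (2 tbsp + 1 tsp = 7/3 tbsp) × 7 ÷ 16 tbsp/cup × 240 g/cup = 245 g
dried chickpeas: 2.25 cup × 7 × 200 g/cup = 3150 g

diced celery: 1680 g; butter: 70 oz; vegetable oil: 14000 mL; tahini: 245 g; dried chickpeas: 3150 g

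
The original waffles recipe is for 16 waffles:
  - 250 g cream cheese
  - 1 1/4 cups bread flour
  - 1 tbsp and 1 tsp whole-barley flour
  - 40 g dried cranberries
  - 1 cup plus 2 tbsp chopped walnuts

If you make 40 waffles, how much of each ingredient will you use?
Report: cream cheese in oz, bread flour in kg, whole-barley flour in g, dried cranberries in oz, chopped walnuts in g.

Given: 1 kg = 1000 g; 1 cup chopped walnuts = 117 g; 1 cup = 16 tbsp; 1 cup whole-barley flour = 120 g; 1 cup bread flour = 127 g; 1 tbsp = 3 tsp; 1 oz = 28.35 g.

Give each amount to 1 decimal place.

Scaling factor: 40/16 = 5/2 = 2.5.
cream cheese: 250 g × 5/2 ÷ 28.35 g/oz ≈ 22.0 oz
bread flour: 1.25 cup × 5/2 × 127 g/cup ÷ 1000 g/kg ≈ 0.4 kg
whole-barley flour: (1 tbsp + 1 tsp = 4/3 tbsp) × 5/2 ÷ 16 tbsp/cup × 120 g/cup = 25.0 g
dried cranberries: 40 g × 5/2 ÷ 28.35 g/oz ≈ 3.5 oz
chopped walnuts: (1 cup + 2 tbsp = 1.125 cup) × 5/2 × 117 g/cup ≈ 329.1 g

cream cheese: 22.0 oz; bread flour: 0.4 kg; whole-barley flour: 25.0 g; dried cranberries: 3.5 oz; chopped walnuts: 329.1 g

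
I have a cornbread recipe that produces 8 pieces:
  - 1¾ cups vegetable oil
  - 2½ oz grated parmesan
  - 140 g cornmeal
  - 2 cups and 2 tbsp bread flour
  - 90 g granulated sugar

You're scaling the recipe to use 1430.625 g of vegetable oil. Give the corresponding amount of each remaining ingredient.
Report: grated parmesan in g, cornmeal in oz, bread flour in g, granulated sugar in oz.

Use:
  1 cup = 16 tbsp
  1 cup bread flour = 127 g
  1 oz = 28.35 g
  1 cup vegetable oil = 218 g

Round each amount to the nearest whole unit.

grated parmesan: 266 g; cornmeal: 19 oz; bread flour: 1012 g; granulated sugar: 12 oz

The original recipe has 381.5 g of vegetable oil, so the scaling factor is 1430.625 ÷ 381.5 = 15/4 = 3.75.
grated parmesan: 2.5 oz × 15/4 × 28.35 g/oz ≈ 266 g
cornmeal: 140 g × 15/4 ÷ 28.35 g/oz ≈ 19 oz
bread flour: (2 cup + 2 tbsp = 2.125 cup) × 15/4 × 127 g/cup ≈ 1012 g
granulated sugar: 90 g × 15/4 ÷ 28.35 g/oz ≈ 12 oz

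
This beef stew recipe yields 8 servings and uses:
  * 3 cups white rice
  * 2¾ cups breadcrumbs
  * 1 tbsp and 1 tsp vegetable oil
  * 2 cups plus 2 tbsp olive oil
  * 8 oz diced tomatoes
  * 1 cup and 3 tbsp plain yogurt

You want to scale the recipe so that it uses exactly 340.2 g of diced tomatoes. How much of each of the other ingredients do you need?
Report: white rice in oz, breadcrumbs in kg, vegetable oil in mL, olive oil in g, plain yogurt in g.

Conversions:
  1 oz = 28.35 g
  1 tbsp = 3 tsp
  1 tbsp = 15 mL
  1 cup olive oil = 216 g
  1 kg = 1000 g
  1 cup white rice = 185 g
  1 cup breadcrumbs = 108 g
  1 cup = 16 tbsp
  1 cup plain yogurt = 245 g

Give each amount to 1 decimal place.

white rice: 29.4 oz; breadcrumbs: 0.4 kg; vegetable oil: 30.0 mL; olive oil: 688.5 g; plain yogurt: 436.4 g

The original recipe has 226.8 g of diced tomatoes, so the scaling factor is 340.2 ÷ 226.8 = 3/2 = 1.5.
white rice: 3 cup × 3/2 × 185 g/cup ÷ 28.35 g/oz ≈ 29.4 oz
breadcrumbs: 2.75 cup × 3/2 × 108 g/cup ÷ 1000 g/kg ≈ 0.4 kg
vegetable oil: (1 tbsp + 1 tsp = 4/3 tbsp) × 3/2 × 15 mL/tbsp = 30.0 mL
olive oil: (2 cup + 2 tbsp = 2.125 cup) × 3/2 × 216 g/cup = 688.5 g
plain yogurt: (1 cup + 3 tbsp = 1.1875 cup) × 3/2 × 245 g/cup ≈ 436.4 g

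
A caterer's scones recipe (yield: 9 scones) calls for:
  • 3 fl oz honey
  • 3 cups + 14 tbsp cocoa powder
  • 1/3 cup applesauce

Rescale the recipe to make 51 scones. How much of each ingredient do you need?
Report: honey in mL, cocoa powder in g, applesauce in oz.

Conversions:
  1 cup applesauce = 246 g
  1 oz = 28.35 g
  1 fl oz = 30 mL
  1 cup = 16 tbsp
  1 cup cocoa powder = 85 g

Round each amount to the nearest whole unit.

Scaling factor: 51/9 = 17/3.
honey: 3 fl oz × 17/3 × 30 mL/fl oz = 510 mL
cocoa powder: (3 cup + 14 tbsp = 3.875 cup) × 17/3 × 85 g/cup ≈ 1866 g
applesauce: 1/3 cup × 17/3 × 246 g/cup ÷ 28.35 g/oz ≈ 16 oz

honey: 510 mL; cocoa powder: 1866 g; applesauce: 16 oz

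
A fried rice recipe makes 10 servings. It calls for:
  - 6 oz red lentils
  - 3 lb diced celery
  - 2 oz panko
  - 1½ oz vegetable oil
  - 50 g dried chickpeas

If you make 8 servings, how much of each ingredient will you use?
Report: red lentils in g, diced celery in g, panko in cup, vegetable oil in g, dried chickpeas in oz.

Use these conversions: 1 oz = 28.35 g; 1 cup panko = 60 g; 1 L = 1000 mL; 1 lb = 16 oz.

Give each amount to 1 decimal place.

red lentils: 136.1 g; diced celery: 1088.6 g; panko: 0.8 cup; vegetable oil: 34.0 g; dried chickpeas: 1.4 oz

Scaling factor: 8/10 = 4/5 = 0.8.
red lentils: 6 oz × 4/5 × 28.35 g/oz ≈ 136.1 g
diced celery: 3 lb × 4/5 × 16 oz/lb × 28.35 g/oz ≈ 1088.6 g
panko: 2 oz × 4/5 × 28.35 g/oz ÷ 60 g/cup ≈ 0.8 cup
vegetable oil: 1.5 oz × 4/5 × 28.35 g/oz ≈ 34.0 g
dried chickpeas: 50 g × 4/5 ÷ 28.35 g/oz ≈ 1.4 oz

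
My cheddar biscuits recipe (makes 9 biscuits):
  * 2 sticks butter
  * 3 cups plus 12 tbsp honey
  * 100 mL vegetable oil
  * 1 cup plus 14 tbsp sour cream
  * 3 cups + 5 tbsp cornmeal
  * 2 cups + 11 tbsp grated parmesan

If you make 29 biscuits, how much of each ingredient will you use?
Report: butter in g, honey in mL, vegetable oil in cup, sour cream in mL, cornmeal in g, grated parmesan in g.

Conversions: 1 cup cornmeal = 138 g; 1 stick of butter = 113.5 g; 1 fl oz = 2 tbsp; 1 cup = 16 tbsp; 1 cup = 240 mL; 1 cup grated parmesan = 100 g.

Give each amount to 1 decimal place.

butter: 731.4 g; honey: 2900.0 mL; vegetable oil: 1.3 cup; sour cream: 1450.0 mL; cornmeal: 1473.0 g; grated parmesan: 866.0 g

Scaling factor: 29/9.
butter: 2 stick × 29/9 × 113.5 g/stick ≈ 731.4 g
honey: (3 cup + 12 tbsp = 3.75 cup) × 29/9 × 240 mL/cup = 2900.0 mL
vegetable oil: 100 mL × 29/9 ÷ 240 mL/cup ≈ 1.3 cup
sour cream: (1 cup + 14 tbsp = 1.875 cup) × 29/9 × 240 mL/cup = 1450.0 mL
cornmeal: (3 cup + 5 tbsp = 3.3125 cup) × 29/9 × 138 g/cup ≈ 1473.0 g
grated parmesan: (2 cup + 11 tbsp = 2.6875 cup) × 29/9 × 100 g/cup ≈ 866.0 g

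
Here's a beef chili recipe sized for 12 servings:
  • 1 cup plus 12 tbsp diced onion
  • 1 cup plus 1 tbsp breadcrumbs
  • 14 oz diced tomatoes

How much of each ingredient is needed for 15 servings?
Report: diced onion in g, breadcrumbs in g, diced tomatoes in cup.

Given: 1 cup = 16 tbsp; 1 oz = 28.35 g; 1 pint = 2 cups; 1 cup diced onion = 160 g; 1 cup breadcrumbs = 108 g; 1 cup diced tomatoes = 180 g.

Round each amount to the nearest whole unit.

diced onion: 350 g; breadcrumbs: 143 g; diced tomatoes: 3 cup

Scaling factor: 15/12 = 5/4 = 1.25.
diced onion: (1 cup + 12 tbsp = 1.75 cup) × 5/4 × 160 g/cup = 350 g
breadcrumbs: (1 cup + 1 tbsp = 1.0625 cup) × 5/4 × 108 g/cup ≈ 143 g
diced tomatoes: 14 oz × 5/4 × 28.35 g/oz ÷ 180 g/cup ≈ 3 cup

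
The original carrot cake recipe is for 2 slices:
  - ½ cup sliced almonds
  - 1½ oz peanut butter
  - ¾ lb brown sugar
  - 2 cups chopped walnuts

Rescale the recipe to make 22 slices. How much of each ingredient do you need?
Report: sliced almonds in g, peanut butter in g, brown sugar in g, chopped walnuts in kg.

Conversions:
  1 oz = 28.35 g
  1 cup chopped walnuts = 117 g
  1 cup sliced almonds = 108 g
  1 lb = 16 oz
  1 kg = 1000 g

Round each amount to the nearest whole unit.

sliced almonds: 594 g; peanut butter: 468 g; brown sugar: 3742 g; chopped walnuts: 3 kg

Scaling factor: 22/2 = 11.
sliced almonds: 0.5 cup × 11 × 108 g/cup = 594 g
peanut butter: 1.5 oz × 11 × 28.35 g/oz ≈ 468 g
brown sugar: 0.75 lb × 11 × 16 oz/lb × 28.35 g/oz ≈ 3742 g
chopped walnuts: 2 cup × 11 × 117 g/cup ÷ 1000 g/kg ≈ 3 kg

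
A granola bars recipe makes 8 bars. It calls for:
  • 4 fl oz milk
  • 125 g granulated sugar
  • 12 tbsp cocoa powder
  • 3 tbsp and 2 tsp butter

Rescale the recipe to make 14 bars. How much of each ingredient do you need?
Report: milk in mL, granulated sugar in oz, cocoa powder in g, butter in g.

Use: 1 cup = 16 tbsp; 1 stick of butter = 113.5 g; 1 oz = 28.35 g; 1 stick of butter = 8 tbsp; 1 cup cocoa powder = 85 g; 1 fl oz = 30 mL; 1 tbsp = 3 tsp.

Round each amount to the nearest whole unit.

Scaling factor: 14/8 = 7/4 = 1.75.
milk: 4 fl oz × 7/4 × 30 mL/fl oz = 210 mL
granulated sugar: 125 g × 7/4 ÷ 28.35 g/oz ≈ 8 oz
cocoa powder: 12 tbsp × 7/4 ÷ 16 tbsp/cup × 85 g/cup ≈ 112 g
butter: (3 tbsp + 2 tsp = 11/3 tbsp) × 7/4 ÷ 8 tbsp/stick × 113.5 g/stick ≈ 91 g

milk: 210 mL; granulated sugar: 8 oz; cocoa powder: 112 g; butter: 91 g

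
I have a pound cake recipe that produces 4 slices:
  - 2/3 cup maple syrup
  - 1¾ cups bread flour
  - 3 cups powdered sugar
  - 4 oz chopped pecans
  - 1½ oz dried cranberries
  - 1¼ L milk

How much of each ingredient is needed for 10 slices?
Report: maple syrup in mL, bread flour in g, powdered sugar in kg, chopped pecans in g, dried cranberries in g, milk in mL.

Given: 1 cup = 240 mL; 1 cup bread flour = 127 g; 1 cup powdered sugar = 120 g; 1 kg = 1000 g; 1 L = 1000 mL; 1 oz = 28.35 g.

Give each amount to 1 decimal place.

maple syrup: 400.0 mL; bread flour: 555.6 g; powdered sugar: 0.9 kg; chopped pecans: 283.5 g; dried cranberries: 106.3 g; milk: 3125.0 mL

Scaling factor: 10/4 = 5/2 = 2.5.
maple syrup: 2/3 cup × 5/2 × 240 mL/cup = 400.0 mL
bread flour: 1.75 cup × 5/2 × 127 g/cup ≈ 555.6 g
powdered sugar: 3 cup × 5/2 × 120 g/cup ÷ 1000 g/kg = 0.9 kg
chopped pecans: 4 oz × 5/2 × 28.35 g/oz = 283.5 g
dried cranberries: 1.5 oz × 5/2 × 28.35 g/oz ≈ 106.3 g
milk: 1.25 L × 5/2 × 1000 mL/L = 3125.0 mL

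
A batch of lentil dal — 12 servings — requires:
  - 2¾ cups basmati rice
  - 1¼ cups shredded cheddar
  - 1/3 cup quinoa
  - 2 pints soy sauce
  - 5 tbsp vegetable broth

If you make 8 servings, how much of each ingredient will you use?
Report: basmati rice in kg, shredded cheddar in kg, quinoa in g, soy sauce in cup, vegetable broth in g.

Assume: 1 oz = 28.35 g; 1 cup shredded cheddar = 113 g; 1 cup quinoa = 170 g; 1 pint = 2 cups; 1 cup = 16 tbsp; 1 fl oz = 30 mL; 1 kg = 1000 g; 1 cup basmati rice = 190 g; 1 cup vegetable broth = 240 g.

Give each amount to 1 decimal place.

basmati rice: 0.3 kg; shredded cheddar: 0.1 kg; quinoa: 37.8 g; soy sauce: 2.7 cup; vegetable broth: 50.0 g

Scaling factor: 8/12 = 2/3.
basmati rice: 2.75 cup × 2/3 × 190 g/cup ÷ 1000 g/kg ≈ 0.3 kg
shredded cheddar: 1.25 cup × 2/3 × 113 g/cup ÷ 1000 g/kg ≈ 0.1 kg
quinoa: 1/3 cup × 2/3 × 170 g/cup ≈ 37.8 g
soy sauce: 2 pint × 2/3 × 2 cup/pint ≈ 2.7 cup
vegetable broth: 5 tbsp × 2/3 ÷ 16 tbsp/cup × 240 g/cup = 50.0 g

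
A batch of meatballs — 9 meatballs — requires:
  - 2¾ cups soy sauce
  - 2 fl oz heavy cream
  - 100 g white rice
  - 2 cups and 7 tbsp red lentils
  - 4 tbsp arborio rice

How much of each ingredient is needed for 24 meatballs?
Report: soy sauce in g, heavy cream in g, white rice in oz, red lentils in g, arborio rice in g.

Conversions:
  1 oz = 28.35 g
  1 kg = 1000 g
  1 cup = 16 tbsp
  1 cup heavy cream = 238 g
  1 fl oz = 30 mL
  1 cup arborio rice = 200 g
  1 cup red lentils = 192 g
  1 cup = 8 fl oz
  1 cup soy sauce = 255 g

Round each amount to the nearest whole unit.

soy sauce: 1870 g; heavy cream: 159 g; white rice: 9 oz; red lentils: 1248 g; arborio rice: 133 g

Scaling factor: 24/9 = 8/3.
soy sauce: 2.75 cup × 8/3 × 255 g/cup = 1870 g
heavy cream: 2 fl oz × 8/3 ÷ 8 fl oz/cup × 238 g/cup ≈ 159 g
white rice: 100 g × 8/3 ÷ 28.35 g/oz ≈ 9 oz
red lentils: (2 cup + 7 tbsp = 2.4375 cup) × 8/3 × 192 g/cup = 1248 g
arborio rice: 4 tbsp × 8/3 ÷ 16 tbsp/cup × 200 g/cup ≈ 133 g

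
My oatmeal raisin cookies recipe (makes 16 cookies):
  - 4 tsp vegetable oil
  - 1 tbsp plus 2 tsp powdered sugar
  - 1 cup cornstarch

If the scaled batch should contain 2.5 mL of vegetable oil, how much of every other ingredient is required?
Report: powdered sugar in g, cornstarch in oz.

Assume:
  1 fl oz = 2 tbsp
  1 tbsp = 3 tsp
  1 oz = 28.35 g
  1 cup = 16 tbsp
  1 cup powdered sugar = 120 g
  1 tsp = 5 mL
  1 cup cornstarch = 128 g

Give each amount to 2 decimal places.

The original recipe has 20 mL of vegetable oil, so the scaling factor is 2.5 ÷ 20 = 1/8 = 0.125.
powdered sugar: (1 tbsp + 2 tsp = 5/3 tbsp) × 1/8 ÷ 16 tbsp/cup × 120 g/cup ≈ 1.56 g
cornstarch: 1 cup × 1/8 × 128 g/cup ÷ 28.35 g/oz ≈ 0.56 oz

powdered sugar: 1.56 g; cornstarch: 0.56 oz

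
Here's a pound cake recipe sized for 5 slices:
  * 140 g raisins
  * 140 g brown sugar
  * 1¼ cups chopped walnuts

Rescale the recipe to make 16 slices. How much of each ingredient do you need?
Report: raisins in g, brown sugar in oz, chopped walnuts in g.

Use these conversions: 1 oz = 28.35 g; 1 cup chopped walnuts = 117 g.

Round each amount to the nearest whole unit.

raisins: 448 g; brown sugar: 16 oz; chopped walnuts: 468 g

Scaling factor: 16/5 = 3.2.
raisins: 140 g × 16/5 = 448 g
brown sugar: 140 g × 16/5 ÷ 28.35 g/oz ≈ 16 oz
chopped walnuts: 1.25 cup × 16/5 × 117 g/cup = 468 g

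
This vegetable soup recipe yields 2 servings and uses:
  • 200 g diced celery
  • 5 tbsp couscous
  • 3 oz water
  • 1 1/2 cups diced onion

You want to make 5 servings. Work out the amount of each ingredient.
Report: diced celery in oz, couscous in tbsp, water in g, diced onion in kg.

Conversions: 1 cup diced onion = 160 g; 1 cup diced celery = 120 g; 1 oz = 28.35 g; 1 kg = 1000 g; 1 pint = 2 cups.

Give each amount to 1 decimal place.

diced celery: 17.6 oz; couscous: 12.5 tbsp; water: 212.6 g; diced onion: 0.6 kg

Scaling factor: 5/2 = 2.5.
diced celery: 200 g × 5/2 ÷ 28.35 g/oz ≈ 17.6 oz
couscous: 5 tbsp × 5/2 = 12.5 tbsp
water: 3 oz × 5/2 × 28.35 g/oz ≈ 212.6 g
diced onion: 1.5 cup × 5/2 × 160 g/cup ÷ 1000 g/kg = 0.6 kg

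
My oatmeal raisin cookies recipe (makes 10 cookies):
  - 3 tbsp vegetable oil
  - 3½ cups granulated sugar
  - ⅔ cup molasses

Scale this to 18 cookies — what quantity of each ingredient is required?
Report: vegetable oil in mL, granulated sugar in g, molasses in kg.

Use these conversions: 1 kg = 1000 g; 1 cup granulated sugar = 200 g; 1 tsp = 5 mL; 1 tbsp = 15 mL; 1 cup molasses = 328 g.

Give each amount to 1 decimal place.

vegetable oil: 81.0 mL; granulated sugar: 1260.0 g; molasses: 0.4 kg

Scaling factor: 18/10 = 9/5 = 1.8.
vegetable oil: 3 tbsp × 9/5 × 15 mL/tbsp = 81.0 mL
granulated sugar: 3.5 cup × 9/5 × 200 g/cup = 1260.0 g
molasses: 2/3 cup × 9/5 × 328 g/cup ÷ 1000 g/kg ≈ 0.4 kg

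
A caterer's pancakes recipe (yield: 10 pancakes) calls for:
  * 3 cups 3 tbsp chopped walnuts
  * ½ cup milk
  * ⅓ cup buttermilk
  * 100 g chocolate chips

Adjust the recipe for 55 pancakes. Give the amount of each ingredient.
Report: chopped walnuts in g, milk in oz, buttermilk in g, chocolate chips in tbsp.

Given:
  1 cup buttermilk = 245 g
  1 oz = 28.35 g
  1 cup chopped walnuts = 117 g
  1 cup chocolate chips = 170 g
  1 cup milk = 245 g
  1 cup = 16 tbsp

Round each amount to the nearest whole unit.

chopped walnuts: 2051 g; milk: 24 oz; buttermilk: 449 g; chocolate chips: 52 tbsp

Scaling factor: 55/10 = 11/2 = 5.5.
chopped walnuts: (3 cup + 3 tbsp = 3.1875 cup) × 11/2 × 117 g/cup ≈ 2051 g
milk: 0.5 cup × 11/2 × 245 g/cup ÷ 28.35 g/oz ≈ 24 oz
buttermilk: 1/3 cup × 11/2 × 245 g/cup ≈ 449 g
chocolate chips: 100 g × 11/2 ÷ 170 g/cup × 16 tbsp/cup ≈ 52 tbsp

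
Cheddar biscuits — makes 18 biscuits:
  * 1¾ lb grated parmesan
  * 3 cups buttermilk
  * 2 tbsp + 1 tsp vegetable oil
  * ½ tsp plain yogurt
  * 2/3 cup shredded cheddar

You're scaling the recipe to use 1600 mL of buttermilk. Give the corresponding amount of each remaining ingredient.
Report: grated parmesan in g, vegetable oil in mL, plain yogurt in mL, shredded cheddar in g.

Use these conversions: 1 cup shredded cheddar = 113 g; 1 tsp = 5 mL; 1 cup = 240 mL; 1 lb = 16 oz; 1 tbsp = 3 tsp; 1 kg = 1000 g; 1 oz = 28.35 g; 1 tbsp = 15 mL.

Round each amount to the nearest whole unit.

The original recipe has 720 mL of buttermilk, so the scaling factor is 1600 ÷ 720 = 20/9.
grated parmesan: 1.75 lb × 20/9 × 16 oz/lb × 28.35 g/oz = 1764 g
vegetable oil: (2 tbsp + 1 tsp = 7/3 tbsp) × 20/9 × 15 mL/tbsp ≈ 78 mL
plain yogurt: 0.5 tsp × 20/9 × 5 mL/tsp ≈ 6 mL
shredded cheddar: 2/3 cup × 20/9 × 113 g/cup ≈ 167 g

grated parmesan: 1764 g; vegetable oil: 78 mL; plain yogurt: 6 mL; shredded cheddar: 167 g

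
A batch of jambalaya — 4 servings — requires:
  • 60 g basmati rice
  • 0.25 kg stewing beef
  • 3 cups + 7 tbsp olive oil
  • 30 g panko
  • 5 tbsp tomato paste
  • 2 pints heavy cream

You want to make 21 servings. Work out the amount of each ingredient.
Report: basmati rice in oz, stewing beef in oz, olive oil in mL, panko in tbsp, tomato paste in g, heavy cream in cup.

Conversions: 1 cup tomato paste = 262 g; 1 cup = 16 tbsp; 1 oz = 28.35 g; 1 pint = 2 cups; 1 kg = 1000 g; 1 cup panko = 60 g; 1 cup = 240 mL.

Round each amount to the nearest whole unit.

basmati rice: 11 oz; stewing beef: 46 oz; olive oil: 4331 mL; panko: 42 tbsp; tomato paste: 430 g; heavy cream: 21 cup

Scaling factor: 21/4 = 5.25.
basmati rice: 60 g × 21/4 ÷ 28.35 g/oz ≈ 11 oz
stewing beef: 0.25 kg × 21/4 × 1000 g/kg ÷ 28.35 g/oz ≈ 46 oz
olive oil: (3 cup + 7 tbsp = 3.4375 cup) × 21/4 × 240 mL/cup ≈ 4331 mL
panko: 30 g × 21/4 ÷ 60 g/cup × 16 tbsp/cup = 42 tbsp
tomato paste: 5 tbsp × 21/4 ÷ 16 tbsp/cup × 262 g/cup ≈ 430 g
heavy cream: 2 pint × 21/4 × 2 cup/pint = 21 cup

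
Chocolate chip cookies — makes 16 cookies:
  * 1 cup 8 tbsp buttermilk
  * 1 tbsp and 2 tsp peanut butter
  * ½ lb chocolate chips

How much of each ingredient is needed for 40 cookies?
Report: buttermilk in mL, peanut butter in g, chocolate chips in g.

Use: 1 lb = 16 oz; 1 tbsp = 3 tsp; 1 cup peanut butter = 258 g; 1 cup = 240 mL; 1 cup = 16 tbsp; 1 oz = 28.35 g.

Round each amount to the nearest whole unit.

buttermilk: 900 mL; peanut butter: 67 g; chocolate chips: 567 g

Scaling factor: 40/16 = 5/2 = 2.5.
buttermilk: (1 cup + 8 tbsp = 1.5 cup) × 5/2 × 240 mL/cup = 900 mL
peanut butter: (1 tbsp + 2 tsp = 5/3 tbsp) × 5/2 ÷ 16 tbsp/cup × 258 g/cup ≈ 67 g
chocolate chips: 0.5 lb × 5/2 × 16 oz/lb × 28.35 g/oz = 567 g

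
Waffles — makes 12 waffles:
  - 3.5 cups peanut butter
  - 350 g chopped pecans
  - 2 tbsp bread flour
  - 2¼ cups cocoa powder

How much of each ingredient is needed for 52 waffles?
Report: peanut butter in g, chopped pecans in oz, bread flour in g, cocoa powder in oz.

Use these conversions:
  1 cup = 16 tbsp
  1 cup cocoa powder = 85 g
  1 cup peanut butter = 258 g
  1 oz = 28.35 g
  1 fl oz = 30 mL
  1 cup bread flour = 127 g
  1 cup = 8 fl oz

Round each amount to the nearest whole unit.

Scaling factor: 52/12 = 13/3.
peanut butter: 3.5 cup × 13/3 × 258 g/cup = 3913 g
chopped pecans: 350 g × 13/3 ÷ 28.35 g/oz ≈ 53 oz
bread flour: 2 tbsp × 13/3 ÷ 16 tbsp/cup × 127 g/cup ≈ 69 g
cocoa powder: 2.25 cup × 13/3 × 85 g/cup ÷ 28.35 g/oz ≈ 29 oz

peanut butter: 3913 g; chopped pecans: 53 oz; bread flour: 69 g; cocoa powder: 29 oz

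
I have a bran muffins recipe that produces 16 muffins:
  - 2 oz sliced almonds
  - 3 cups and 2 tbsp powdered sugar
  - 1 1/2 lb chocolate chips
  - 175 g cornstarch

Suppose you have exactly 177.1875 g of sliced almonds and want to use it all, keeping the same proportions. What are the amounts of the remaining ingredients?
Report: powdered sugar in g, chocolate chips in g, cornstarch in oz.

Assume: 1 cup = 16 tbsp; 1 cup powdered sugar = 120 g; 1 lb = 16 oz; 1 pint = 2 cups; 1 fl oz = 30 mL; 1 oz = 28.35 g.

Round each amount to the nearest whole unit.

powdered sugar: 1172 g; chocolate chips: 2126 g; cornstarch: 19 oz

The original recipe has 56.7 g of sliced almonds, so the scaling factor is 177.1875 ÷ 56.7 = 25/8 = 3.125.
powdered sugar: (3 cup + 2 tbsp = 3.125 cup) × 25/8 × 120 g/cup ≈ 1172 g
chocolate chips: 1.5 lb × 25/8 × 16 oz/lb × 28.35 g/oz ≈ 2126 g
cornstarch: 175 g × 25/8 ÷ 28.35 g/oz ≈ 19 oz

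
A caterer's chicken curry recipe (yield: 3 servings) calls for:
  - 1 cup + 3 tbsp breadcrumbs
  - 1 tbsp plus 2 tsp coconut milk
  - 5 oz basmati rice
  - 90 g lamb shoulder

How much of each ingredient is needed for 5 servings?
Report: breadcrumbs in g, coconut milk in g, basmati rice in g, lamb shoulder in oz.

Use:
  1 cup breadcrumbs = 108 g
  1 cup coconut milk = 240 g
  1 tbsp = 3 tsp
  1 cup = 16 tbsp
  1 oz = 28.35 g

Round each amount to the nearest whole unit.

Scaling factor: 5/3.
breadcrumbs: (1 cup + 3 tbsp = 1.1875 cup) × 5/3 × 108 g/cup ≈ 214 g
coconut milk: (1 tbsp + 2 tsp = 5/3 tbsp) × 5/3 ÷ 16 tbsp/cup × 240 g/cup ≈ 42 g
basmati rice: 5 oz × 5/3 × 28.35 g/oz ≈ 236 g
lamb shoulder: 90 g × 5/3 ÷ 28.35 g/oz ≈ 5 oz

breadcrumbs: 214 g; coconut milk: 42 g; basmati rice: 236 g; lamb shoulder: 5 oz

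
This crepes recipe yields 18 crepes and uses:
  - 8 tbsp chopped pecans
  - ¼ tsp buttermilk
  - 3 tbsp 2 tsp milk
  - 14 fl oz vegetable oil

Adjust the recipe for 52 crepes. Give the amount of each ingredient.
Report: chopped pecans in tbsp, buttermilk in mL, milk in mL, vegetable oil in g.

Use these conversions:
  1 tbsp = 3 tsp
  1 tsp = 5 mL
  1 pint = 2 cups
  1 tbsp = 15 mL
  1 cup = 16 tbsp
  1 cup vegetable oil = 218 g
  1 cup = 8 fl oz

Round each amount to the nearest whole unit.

chopped pecans: 23 tbsp; buttermilk: 4 mL; milk: 159 mL; vegetable oil: 1102 g

Scaling factor: 52/18 = 26/9.
chopped pecans: 8 tbsp × 26/9 ≈ 23 tbsp
buttermilk: 0.25 tsp × 26/9 × 5 mL/tsp ≈ 4 mL
milk: (3 tbsp + 2 tsp = 11/3 tbsp) × 26/9 × 15 mL/tbsp ≈ 159 mL
vegetable oil: 14 fl oz × 26/9 ÷ 8 fl oz/cup × 218 g/cup ≈ 1102 g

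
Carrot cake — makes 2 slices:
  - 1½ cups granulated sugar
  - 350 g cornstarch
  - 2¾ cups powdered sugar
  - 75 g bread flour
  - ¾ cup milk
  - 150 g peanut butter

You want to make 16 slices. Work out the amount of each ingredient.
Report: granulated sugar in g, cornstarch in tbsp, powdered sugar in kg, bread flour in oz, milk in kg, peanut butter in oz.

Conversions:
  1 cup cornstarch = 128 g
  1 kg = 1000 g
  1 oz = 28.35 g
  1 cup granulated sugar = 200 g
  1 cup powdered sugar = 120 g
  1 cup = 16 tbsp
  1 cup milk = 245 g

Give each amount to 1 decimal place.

Scaling factor: 16/2 = 8.
granulated sugar: 1.5 cup × 8 × 200 g/cup = 2400.0 g
cornstarch: 350 g × 8 ÷ 128 g/cup × 16 tbsp/cup = 350.0 tbsp
powdered sugar: 2.75 cup × 8 × 120 g/cup ÷ 1000 g/kg ≈ 2.6 kg
bread flour: 75 g × 8 ÷ 28.35 g/oz ≈ 21.2 oz
milk: 0.75 cup × 8 × 245 g/cup ÷ 1000 g/kg ≈ 1.5 kg
peanut butter: 150 g × 8 ÷ 28.35 g/oz ≈ 42.3 oz

granulated sugar: 2400.0 g; cornstarch: 350.0 tbsp; powdered sugar: 2.6 kg; bread flour: 21.2 oz; milk: 1.5 kg; peanut butter: 42.3 oz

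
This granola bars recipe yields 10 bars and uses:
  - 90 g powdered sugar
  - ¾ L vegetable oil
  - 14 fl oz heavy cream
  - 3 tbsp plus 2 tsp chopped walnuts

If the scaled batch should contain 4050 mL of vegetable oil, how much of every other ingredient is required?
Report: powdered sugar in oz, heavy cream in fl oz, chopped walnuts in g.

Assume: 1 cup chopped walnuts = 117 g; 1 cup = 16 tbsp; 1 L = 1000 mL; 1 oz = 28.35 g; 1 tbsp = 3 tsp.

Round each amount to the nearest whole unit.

powdered sugar: 17 oz; heavy cream: 76 fl oz; chopped walnuts: 145 g

The original recipe has 750 mL of vegetable oil, so the scaling factor is 4050 ÷ 750 = 27/5 = 5.4.
powdered sugar: 90 g × 27/5 ÷ 28.35 g/oz ≈ 17 oz
heavy cream: 14 fl oz × 27/5 ≈ 76 fl oz
chopped walnuts: (3 tbsp + 2 tsp = 11/3 tbsp) × 27/5 ÷ 16 tbsp/cup × 117 g/cup ≈ 145 g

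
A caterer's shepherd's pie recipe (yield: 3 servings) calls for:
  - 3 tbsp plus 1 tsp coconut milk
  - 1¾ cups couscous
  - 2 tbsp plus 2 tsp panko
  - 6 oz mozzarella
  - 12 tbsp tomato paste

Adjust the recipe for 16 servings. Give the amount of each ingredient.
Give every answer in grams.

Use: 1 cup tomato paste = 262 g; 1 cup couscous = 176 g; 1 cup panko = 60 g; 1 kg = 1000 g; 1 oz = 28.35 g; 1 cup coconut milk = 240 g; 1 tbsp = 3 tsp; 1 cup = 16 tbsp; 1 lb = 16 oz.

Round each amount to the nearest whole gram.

coconut milk: 267 g; couscous: 1643 g; panko: 53 g; mozzarella: 907 g; tomato paste: 1048 g

Scaling factor: 16/3.
coconut milk: (3 tbsp + 1 tsp = 10/3 tbsp) × 16/3 ÷ 16 tbsp/cup × 240 g/cup ≈ 267 g
couscous: 1.75 cup × 16/3 × 176 g/cup ≈ 1643 g
panko: (2 tbsp + 2 tsp = 8/3 tbsp) × 16/3 ÷ 16 tbsp/cup × 60 g/cup ≈ 53 g
mozzarella: 6 oz × 16/3 × 28.35 g/oz ≈ 907 g
tomato paste: 12 tbsp × 16/3 ÷ 16 tbsp/cup × 262 g/cup = 1048 g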